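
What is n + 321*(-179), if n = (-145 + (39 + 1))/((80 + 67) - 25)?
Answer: -7010103/122 ≈ -57460.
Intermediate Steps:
n = -105/122 (n = (-145 + 40)/(147 - 25) = -105/122 ≈ -0.86066)
n + 321*(-179) = -105/122 + 321*(-179) = -105/122 - 57459 = -7010103/122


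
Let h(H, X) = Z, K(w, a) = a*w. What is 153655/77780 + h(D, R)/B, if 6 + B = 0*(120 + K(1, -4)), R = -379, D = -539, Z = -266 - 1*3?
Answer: 2184475/46668 ≈ 46.809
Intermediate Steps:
Z = -269 (Z = -266 - 3 = -269)
B = -6 (B = -6 + 0*(120 - 4*1) = -6 + 0*(120 - 4) = -6 + 0*116 = -6 + 0 = -6)
h(H, X) = -269
153655/77780 + h(D, R)/B = 153655/77780 - 269/(-6) = 153655*(1/77780) - 269*(-1/6) = 30731/15556 + 269/6 = 2184475/46668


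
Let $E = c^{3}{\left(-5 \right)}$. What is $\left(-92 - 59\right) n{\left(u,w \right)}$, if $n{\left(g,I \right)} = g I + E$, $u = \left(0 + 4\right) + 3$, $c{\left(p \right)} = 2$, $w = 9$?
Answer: $-10721$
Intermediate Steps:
$E = 8$ ($E = 2^{3} = 8$)
$u = 7$ ($u = 4 + 3 = 7$)
$n{\left(g,I \right)} = 8 + I g$ ($n{\left(g,I \right)} = g I + 8 = I g + 8 = 8 + I g$)
$\left(-92 - 59\right) n{\left(u,w \right)} = \left(-92 - 59\right) \left(8 + 9 \cdot 7\right) = - 151 \left(8 + 63\right) = \left(-151\right) 71 = -10721$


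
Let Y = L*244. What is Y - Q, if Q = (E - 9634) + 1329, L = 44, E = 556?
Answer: 18485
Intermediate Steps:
Y = 10736 (Y = 44*244 = 10736)
Q = -7749 (Q = (556 - 9634) + 1329 = -9078 + 1329 = -7749)
Y - Q = 10736 - 1*(-7749) = 10736 + 7749 = 18485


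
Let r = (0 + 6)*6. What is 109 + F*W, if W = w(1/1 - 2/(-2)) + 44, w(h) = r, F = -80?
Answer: -6291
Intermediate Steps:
r = 36 (r = 6*6 = 36)
w(h) = 36
W = 80 (W = 36 + 44 = 80)
109 + F*W = 109 - 80*80 = 109 - 6400 = -6291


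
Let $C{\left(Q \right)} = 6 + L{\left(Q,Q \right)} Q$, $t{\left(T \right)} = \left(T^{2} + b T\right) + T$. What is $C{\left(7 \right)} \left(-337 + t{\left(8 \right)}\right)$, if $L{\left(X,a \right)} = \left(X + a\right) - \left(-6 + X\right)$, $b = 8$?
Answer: $-19497$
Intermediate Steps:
$t{\left(T \right)} = T^{2} + 9 T$ ($t{\left(T \right)} = \left(T^{2} + 8 T\right) + T = T^{2} + 9 T$)
$L{\left(X,a \right)} = 6 + a$
$C{\left(Q \right)} = 6 + Q \left(6 + Q\right)$ ($C{\left(Q \right)} = 6 + \left(6 + Q\right) Q = 6 + Q \left(6 + Q\right)$)
$C{\left(7 \right)} \left(-337 + t{\left(8 \right)}\right) = \left(6 + 7 \left(6 + 7\right)\right) \left(-337 + 8 \left(9 + 8\right)\right) = \left(6 + 7 \cdot 13\right) \left(-337 + 8 \cdot 17\right) = \left(6 + 91\right) \left(-337 + 136\right) = 97 \left(-201\right) = -19497$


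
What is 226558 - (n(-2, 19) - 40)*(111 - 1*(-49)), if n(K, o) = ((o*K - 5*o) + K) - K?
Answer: 254238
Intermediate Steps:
n(K, o) = -5*o + K*o (n(K, o) = ((K*o - 5*o) + K) - K = ((-5*o + K*o) + K) - K = (K - 5*o + K*o) - K = -5*o + K*o)
226558 - (n(-2, 19) - 40)*(111 - 1*(-49)) = 226558 - (19*(-5 - 2) - 40)*(111 - 1*(-49)) = 226558 - (19*(-7) - 40)*(111 + 49) = 226558 - (-133 - 40)*160 = 226558 - (-173)*160 = 226558 - 1*(-27680) = 226558 + 27680 = 254238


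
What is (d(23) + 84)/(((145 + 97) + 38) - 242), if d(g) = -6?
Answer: 39/19 ≈ 2.0526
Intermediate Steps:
(d(23) + 84)/(((145 + 97) + 38) - 242) = (-6 + 84)/(((145 + 97) + 38) - 242) = 78/((242 + 38) - 242) = 78/(280 - 242) = 78/38 = 78*(1/38) = 39/19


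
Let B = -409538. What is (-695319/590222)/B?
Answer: 695319/241718337436 ≈ 2.8766e-6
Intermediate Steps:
(-695319/590222)/B = -695319/590222/(-409538) = -695319*1/590222*(-1/409538) = -695319/590222*(-1/409538) = 695319/241718337436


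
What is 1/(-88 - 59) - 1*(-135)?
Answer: 19844/147 ≈ 134.99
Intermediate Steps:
1/(-88 - 59) - 1*(-135) = 1/(-147) + 135 = -1/147 + 135 = 19844/147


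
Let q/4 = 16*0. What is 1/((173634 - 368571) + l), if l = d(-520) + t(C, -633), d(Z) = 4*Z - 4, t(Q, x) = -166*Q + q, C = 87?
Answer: -1/211463 ≈ -4.7290e-6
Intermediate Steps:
q = 0 (q = 4*(16*0) = 4*0 = 0)
t(Q, x) = -166*Q (t(Q, x) = -166*Q + 0 = -166*Q)
d(Z) = -4 + 4*Z
l = -16526 (l = (-4 + 4*(-520)) - 166*87 = (-4 - 2080) - 14442 = -2084 - 14442 = -16526)
1/((173634 - 368571) + l) = 1/((173634 - 368571) - 16526) = 1/(-194937 - 16526) = 1/(-211463) = -1/211463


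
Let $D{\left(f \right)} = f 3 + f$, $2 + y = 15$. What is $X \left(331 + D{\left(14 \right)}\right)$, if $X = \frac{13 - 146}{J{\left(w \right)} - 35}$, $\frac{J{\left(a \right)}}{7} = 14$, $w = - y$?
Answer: $-817$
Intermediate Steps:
$y = 13$ ($y = -2 + 15 = 13$)
$w = -13$ ($w = \left(-1\right) 13 = -13$)
$J{\left(a \right)} = 98$ ($J{\left(a \right)} = 7 \cdot 14 = 98$)
$D{\left(f \right)} = 4 f$ ($D{\left(f \right)} = 3 f + f = 4 f$)
$X = - \frac{19}{9}$ ($X = \frac{13 - 146}{98 - 35} = - \frac{133}{63} = \left(-133\right) \frac{1}{63} = - \frac{19}{9} \approx -2.1111$)
$X \left(331 + D{\left(14 \right)}\right) = - \frac{19 \left(331 + 4 \cdot 14\right)}{9} = - \frac{19 \left(331 + 56\right)}{9} = \left(- \frac{19}{9}\right) 387 = -817$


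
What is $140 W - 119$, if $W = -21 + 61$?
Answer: $5481$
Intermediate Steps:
$W = 40$
$140 W - 119 = 140 \cdot 40 - 119 = 5600 - 119 = 5481$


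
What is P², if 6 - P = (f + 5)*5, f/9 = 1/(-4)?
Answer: 961/16 ≈ 60.063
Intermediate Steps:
f = -9/4 (f = 9/(-4) = 9*(-¼) = -9/4 ≈ -2.2500)
P = -31/4 (P = 6 - (-9/4 + 5)*5 = 6 - 11*5/4 = 6 - 1*55/4 = 6 - 55/4 = -31/4 ≈ -7.7500)
P² = (-31/4)² = 961/16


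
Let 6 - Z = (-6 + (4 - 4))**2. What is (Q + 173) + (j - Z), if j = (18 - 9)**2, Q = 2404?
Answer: 2688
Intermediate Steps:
j = 81 (j = 9**2 = 81)
Z = -30 (Z = 6 - (-6 + (4 - 4))**2 = 6 - (-6 + 0)**2 = 6 - 1*(-6)**2 = 6 - 1*36 = 6 - 36 = -30)
(Q + 173) + (j - Z) = (2404 + 173) + (81 - 1*(-30)) = 2577 + (81 + 30) = 2577 + 111 = 2688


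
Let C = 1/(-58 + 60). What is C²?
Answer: ¼ ≈ 0.25000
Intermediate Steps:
C = ½ (C = 1/2 = ½ ≈ 0.50000)
C² = (½)² = ¼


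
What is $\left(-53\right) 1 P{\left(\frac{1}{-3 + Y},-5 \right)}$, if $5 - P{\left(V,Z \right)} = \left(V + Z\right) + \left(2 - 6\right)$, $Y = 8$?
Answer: $- \frac{3657}{5} \approx -731.4$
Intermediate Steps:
$P{\left(V,Z \right)} = 9 - V - Z$ ($P{\left(V,Z \right)} = 5 - \left(\left(V + Z\right) + \left(2 - 6\right)\right) = 5 - \left(\left(V + Z\right) - 4\right) = 5 - \left(-4 + V + Z\right) = 9 - V - Z$)
$\left(-53\right) 1 P{\left(\frac{1}{-3 + Y},-5 \right)} = \left(-53\right) 1 \left(9 - \frac{1}{-3 + 8} - -5\right) = - 53 \left(9 - \frac{1}{5} + 5\right) = \left(-53\right) \frac{69}{5} = - \frac{3657}{5}$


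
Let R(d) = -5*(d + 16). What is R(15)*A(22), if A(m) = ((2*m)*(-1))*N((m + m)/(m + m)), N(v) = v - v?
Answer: 0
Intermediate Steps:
N(v) = 0
R(d) = -80 - 5*d (R(d) = -5*(16 + d) = -80 - 5*d)
A(m) = 0 (A(m) = ((2*m)*(-1))*0 = -2*m*0 = 0)
R(15)*A(22) = (-80 - 5*15)*0 = (-80 - 75)*0 = -155*0 = 0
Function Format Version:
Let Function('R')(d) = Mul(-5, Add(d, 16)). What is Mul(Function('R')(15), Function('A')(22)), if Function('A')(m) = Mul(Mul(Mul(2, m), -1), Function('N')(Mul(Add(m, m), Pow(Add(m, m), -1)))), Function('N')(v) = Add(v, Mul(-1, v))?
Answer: 0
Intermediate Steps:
Function('N')(v) = 0
Function('R')(d) = Add(-80, Mul(-5, d)) (Function('R')(d) = Mul(-5, Add(16, d)) = Add(-80, Mul(-5, d)))
Function('A')(m) = 0 (Function('A')(m) = Mul(Mul(Mul(2, m), -1), 0) = Mul(Mul(-2, m), 0) = 0)
Mul(Function('R')(15), Function('A')(22)) = Mul(Add(-80, Mul(-5, 15)), 0) = Mul(Add(-80, -75), 0) = Mul(-155, 0) = 0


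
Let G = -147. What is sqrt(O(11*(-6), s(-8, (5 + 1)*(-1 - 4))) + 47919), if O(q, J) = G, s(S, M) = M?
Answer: 6*sqrt(1327) ≈ 218.57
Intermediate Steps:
O(q, J) = -147
sqrt(O(11*(-6), s(-8, (5 + 1)*(-1 - 4))) + 47919) = sqrt(-147 + 47919) = sqrt(47772) = 6*sqrt(1327)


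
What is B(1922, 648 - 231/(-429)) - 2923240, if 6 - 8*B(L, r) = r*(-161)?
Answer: -302659491/104 ≈ -2.9102e+6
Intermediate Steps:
B(L, r) = 3/4 + 161*r/8 (B(L, r) = 3/4 - r*(-161)/8 = 3/4 - (-161)*r/8 = 3/4 + 161*r/8)
B(1922, 648 - 231/(-429)) - 2923240 = (3/4 + 161*(648 - 231/(-429))/8) - 2923240 = (3/4 + 161*(648 - 231*(-1)/429)/8) - 2923240 = (3/4 + 161*(648 - 1*(-7/13))/8) - 2923240 = (3/4 + 161*(648 + 7/13)/8) - 2923240 = (3/4 + (161/8)*(8431/13)) - 2923240 = (3/4 + 1357391/104) - 2923240 = 1357469/104 - 2923240 = -302659491/104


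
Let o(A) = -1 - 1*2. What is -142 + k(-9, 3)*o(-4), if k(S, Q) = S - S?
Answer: -142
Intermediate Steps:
k(S, Q) = 0
o(A) = -3 (o(A) = -1 - 2 = -3)
-142 + k(-9, 3)*o(-4) = -142 + 0*(-3) = -142 + 0 = -142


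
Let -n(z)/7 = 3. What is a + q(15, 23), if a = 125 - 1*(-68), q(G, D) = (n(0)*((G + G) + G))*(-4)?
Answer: 3973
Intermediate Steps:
n(z) = -21 (n(z) = -7*3 = -21)
q(G, D) = 252*G (q(G, D) = -21*((G + G) + G)*(-4) = -21*(2*G + G)*(-4) = -63*G*(-4) = 252*G)
a = 193 (a = 125 + 68 = 193)
a + q(15, 23) = 193 + 252*15 = 193 + 3780 = 3973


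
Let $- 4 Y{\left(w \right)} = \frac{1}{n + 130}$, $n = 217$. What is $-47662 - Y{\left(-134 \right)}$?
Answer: $- \frac{66154855}{1388} \approx -47662.0$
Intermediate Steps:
$Y{\left(w \right)} = - \frac{1}{1388}$ ($Y{\left(w \right)} = - \frac{1}{4 \left(217 + 130\right)} = - \frac{1}{4 \cdot 347} = \left(- \frac{1}{4}\right) \frac{1}{347} = - \frac{1}{1388}$)
$-47662 - Y{\left(-134 \right)} = -47662 - - \frac{1}{1388} = -47662 + \frac{1}{1388} = - \frac{66154855}{1388}$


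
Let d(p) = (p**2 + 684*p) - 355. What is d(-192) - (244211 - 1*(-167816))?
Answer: -506846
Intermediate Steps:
d(p) = -355 + p**2 + 684*p
d(-192) - (244211 - 1*(-167816)) = (-355 + (-192)**2 + 684*(-192)) - (244211 - 1*(-167816)) = (-355 + 36864 - 131328) - (244211 + 167816) = -94819 - 1*412027 = -94819 - 412027 = -506846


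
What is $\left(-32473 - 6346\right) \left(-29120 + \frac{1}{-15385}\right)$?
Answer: $\frac{17391346811619}{15385} \approx 1.1304 \cdot 10^{9}$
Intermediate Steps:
$\left(-32473 - 6346\right) \left(-29120 + \frac{1}{-15385}\right) = - 38819 \left(-29120 - \frac{1}{15385}\right) = \left(-38819\right) \left(- \frac{448011201}{15385}\right) = \frac{17391346811619}{15385}$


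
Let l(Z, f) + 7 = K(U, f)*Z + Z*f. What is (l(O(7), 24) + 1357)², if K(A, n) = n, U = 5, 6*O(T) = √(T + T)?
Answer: 1823396 + 21600*√14 ≈ 1.9042e+6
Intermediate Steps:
O(T) = √2*√T/6 (O(T) = √(T + T)/6 = √(2*T)/6 = (√2*√T)/6 = √2*√T/6)
l(Z, f) = -7 + 2*Z*f (l(Z, f) = -7 + (f*Z + Z*f) = -7 + (Z*f + Z*f) = -7 + 2*Z*f)
(l(O(7), 24) + 1357)² = ((-7 + 2*(√2*√7/6)*24) + 1357)² = ((-7 + 2*(√14/6)*24) + 1357)² = ((-7 + 8*√14) + 1357)² = (1350 + 8*√14)²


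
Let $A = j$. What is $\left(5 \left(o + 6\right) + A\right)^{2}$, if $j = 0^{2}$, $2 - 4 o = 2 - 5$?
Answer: $\frac{21025}{16} \approx 1314.1$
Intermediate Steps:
$o = \frac{5}{4}$ ($o = \frac{1}{2} - \frac{2 - 5}{4} = \frac{1}{2} - - \frac{3}{4} = \frac{1}{2} + \frac{3}{4} = \frac{5}{4} \approx 1.25$)
$j = 0$
$A = 0$
$\left(5 \left(o + 6\right) + A\right)^{2} = \left(5 \left(\frac{5}{4} + 6\right) + 0\right)^{2} = \left(5 \cdot \frac{29}{4} + 0\right)^{2} = \left(\frac{145}{4} + 0\right)^{2} = \left(\frac{145}{4}\right)^{2} = \frac{21025}{16}$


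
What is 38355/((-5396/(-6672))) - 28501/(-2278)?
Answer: 145776094769/3073022 ≈ 47437.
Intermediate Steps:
38355/((-5396/(-6672))) - 28501/(-2278) = 38355/((-5396*(-1/6672))) - 28501*(-1/2278) = 38355/(1349/1668) + 28501/2278 = 38355*(1668/1349) + 28501/2278 = 63976140/1349 + 28501/2278 = 145776094769/3073022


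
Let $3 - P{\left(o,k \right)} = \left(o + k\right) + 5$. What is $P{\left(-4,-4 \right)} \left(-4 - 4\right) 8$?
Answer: $-384$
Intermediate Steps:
$P{\left(o,k \right)} = -2 - k - o$ ($P{\left(o,k \right)} = 3 - \left(\left(o + k\right) + 5\right) = 3 - \left(\left(k + o\right) + 5\right) = 3 - \left(5 + k + o\right) = -2 - k - o$)
$P{\left(-4,-4 \right)} \left(-4 - 4\right) 8 = \left(-2 - -4 - -4\right) \left(-4 - 4\right) 8 = \left(-2 + 4 + 4\right) \left(-4 - 4\right) 8 = 6 \left(-8\right) 8 = \left(-48\right) 8 = -384$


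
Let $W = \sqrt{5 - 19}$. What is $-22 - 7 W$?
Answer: $-22 - 7 i \sqrt{14} \approx -22.0 - 26.192 i$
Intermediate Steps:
$W = i \sqrt{14}$ ($W = \sqrt{-14} = i \sqrt{14} \approx 3.7417 i$)
$-22 - 7 W = -22 - 7 i \sqrt{14}$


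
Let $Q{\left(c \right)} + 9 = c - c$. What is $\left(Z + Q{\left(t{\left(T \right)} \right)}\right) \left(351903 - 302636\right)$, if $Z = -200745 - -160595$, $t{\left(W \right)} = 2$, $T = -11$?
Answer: $-1978513453$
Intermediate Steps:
$Z = -40150$ ($Z = -200745 + 160595 = -40150$)
$Q{\left(c \right)} = -9$ ($Q{\left(c \right)} = -9 + \left(c - c\right) = -9 + 0 = -9$)
$\left(Z + Q{\left(t{\left(T \right)} \right)}\right) \left(351903 - 302636\right) = \left(-40150 - 9\right) \left(351903 - 302636\right) = \left(-40159\right) 49267 = -1978513453$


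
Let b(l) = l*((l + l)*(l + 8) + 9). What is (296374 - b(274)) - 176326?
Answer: -42225282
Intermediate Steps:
b(l) = l*(9 + 2*l*(8 + l)) (b(l) = l*((2*l)*(8 + l) + 9) = l*(2*l*(8 + l) + 9) = l*(9 + 2*l*(8 + l)))
(296374 - b(274)) - 176326 = (296374 - 274*(9 + 2*274² + 16*274)) - 176326 = (296374 - 274*(9 + 2*75076 + 4384)) - 176326 = (296374 - 274*(9 + 150152 + 4384)) - 176326 = (296374 - 274*154545) - 176326 = (296374 - 1*42345330) - 176326 = (296374 - 42345330) - 176326 = -42048956 - 176326 = -42225282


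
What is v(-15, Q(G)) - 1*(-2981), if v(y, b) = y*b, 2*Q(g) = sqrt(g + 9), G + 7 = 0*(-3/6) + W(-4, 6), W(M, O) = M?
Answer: 2981 - 15*I*sqrt(2)/2 ≈ 2981.0 - 10.607*I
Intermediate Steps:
G = -11 (G = -7 + (0*(-3/6) - 4) = -7 + (0*(-3*1/6) - 4) = -7 + (0*(-1/2) - 4) = -7 + (0 - 4) = -7 - 4 = -11)
Q(g) = sqrt(9 + g)/2 (Q(g) = sqrt(g + 9)/2 = sqrt(9 + g)/2)
v(y, b) = b*y
v(-15, Q(G)) - 1*(-2981) = (sqrt(9 - 11)/2)*(-15) - 1*(-2981) = (sqrt(-2)/2)*(-15) + 2981 = ((I*sqrt(2))/2)*(-15) + 2981 = (I*sqrt(2)/2)*(-15) + 2981 = -15*I*sqrt(2)/2 + 2981 = 2981 - 15*I*sqrt(2)/2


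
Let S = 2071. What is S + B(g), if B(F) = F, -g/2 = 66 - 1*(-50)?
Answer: 1839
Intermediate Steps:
g = -232 (g = -2*(66 - 1*(-50)) = -2*(66 + 50) = -2*116 = -232)
S + B(g) = 2071 - 232 = 1839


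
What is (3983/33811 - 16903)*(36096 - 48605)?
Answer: 7148935405150/33811 ≈ 2.1144e+8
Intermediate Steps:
(3983/33811 - 16903)*(36096 - 48605) = (3983*(1/33811) - 16903)*(-12509) = (3983/33811 - 16903)*(-12509) = -571503350/33811*(-12509) = 7148935405150/33811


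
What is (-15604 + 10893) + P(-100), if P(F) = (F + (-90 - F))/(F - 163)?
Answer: -1238903/263 ≈ -4710.7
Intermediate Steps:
P(F) = -90/(-163 + F)
(-15604 + 10893) + P(-100) = (-15604 + 10893) - 90/(-163 - 100) = -4711 - 90/(-263) = -4711 - 90*(-1/263) = -4711 + 90/263 = -1238903/263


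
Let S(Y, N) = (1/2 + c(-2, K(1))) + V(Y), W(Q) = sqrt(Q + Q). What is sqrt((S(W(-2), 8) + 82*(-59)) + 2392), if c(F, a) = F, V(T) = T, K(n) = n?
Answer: sqrt(-9790 + 8*I)/2 ≈ 0.020213 + 49.472*I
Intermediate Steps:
W(Q) = sqrt(2)*sqrt(Q) (W(Q) = sqrt(2*Q) = sqrt(2)*sqrt(Q))
S(Y, N) = -3/2 + Y (S(Y, N) = (1/2 - 2) + Y = -3/2 + Y)
sqrt((S(W(-2), 8) + 82*(-59)) + 2392) = sqrt(((-3/2 + sqrt(2)*sqrt(-2)) + 82*(-59)) + 2392) = sqrt(((-3/2 + sqrt(2)*(I*sqrt(2))) - 4838) + 2392) = sqrt(((-3/2 + 2*I) - 4838) + 2392) = sqrt((-9679/2 + 2*I) + 2392) = sqrt(-4895/2 + 2*I)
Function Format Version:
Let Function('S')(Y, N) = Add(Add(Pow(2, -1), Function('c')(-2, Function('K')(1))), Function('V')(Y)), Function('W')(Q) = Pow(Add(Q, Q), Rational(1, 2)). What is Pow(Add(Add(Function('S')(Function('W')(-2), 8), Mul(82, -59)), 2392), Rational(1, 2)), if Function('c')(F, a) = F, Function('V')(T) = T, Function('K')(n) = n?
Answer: Mul(Rational(1, 2), Pow(Add(-9790, Mul(8, I)), Rational(1, 2))) ≈ Add(0.020213, Mul(49.472, I))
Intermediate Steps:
Function('W')(Q) = Mul(Pow(2, Rational(1, 2)), Pow(Q, Rational(1, 2))) (Function('W')(Q) = Pow(Mul(2, Q), Rational(1, 2)) = Mul(Pow(2, Rational(1, 2)), Pow(Q, Rational(1, 2))))
Function('S')(Y, N) = Add(Rational(-3, 2), Y) (Function('S')(Y, N) = Add(Add(Pow(2, -1), -2), Y) = Add(Add(Rational(1, 2), -2), Y) = Add(Rational(-3, 2), Y))
Pow(Add(Add(Function('S')(Function('W')(-2), 8), Mul(82, -59)), 2392), Rational(1, 2)) = Pow(Add(Add(Add(Rational(-3, 2), Mul(Pow(2, Rational(1, 2)), Pow(-2, Rational(1, 2)))), Mul(82, -59)), 2392), Rational(1, 2)) = Pow(Add(Add(Add(Rational(-3, 2), Mul(Pow(2, Rational(1, 2)), Mul(I, Pow(2, Rational(1, 2))))), -4838), 2392), Rational(1, 2)) = Pow(Add(Add(Add(Rational(-3, 2), Mul(2, I)), -4838), 2392), Rational(1, 2)) = Pow(Add(Add(Rational(-9679, 2), Mul(2, I)), 2392), Rational(1, 2)) = Pow(Add(Rational(-4895, 2), Mul(2, I)), Rational(1, 2))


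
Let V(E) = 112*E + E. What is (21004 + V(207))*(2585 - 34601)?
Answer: -1421350320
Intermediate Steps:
V(E) = 113*E
(21004 + V(207))*(2585 - 34601) = (21004 + 113*207)*(2585 - 34601) = (21004 + 23391)*(-32016) = 44395*(-32016) = -1421350320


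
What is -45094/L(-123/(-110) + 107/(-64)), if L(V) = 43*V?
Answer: 158730880/83807 ≈ 1894.0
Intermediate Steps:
-45094/L(-123/(-110) + 107/(-64)) = -45094*1/(43*(-123/(-110) + 107/(-64))) = -45094*1/(43*(-123*(-1/110) + 107*(-1/64))) = -45094*1/(43*(123/110 - 107/64)) = -45094/(43*(-1949/3520)) = -45094/(-83807/3520) = -45094*(-3520/83807) = 158730880/83807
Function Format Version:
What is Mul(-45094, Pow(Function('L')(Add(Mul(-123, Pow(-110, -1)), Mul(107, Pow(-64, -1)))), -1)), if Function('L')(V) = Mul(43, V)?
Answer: Rational(158730880, 83807) ≈ 1894.0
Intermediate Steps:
Mul(-45094, Pow(Function('L')(Add(Mul(-123, Pow(-110, -1)), Mul(107, Pow(-64, -1)))), -1)) = Mul(-45094, Pow(Mul(43, Add(Mul(-123, Pow(-110, -1)), Mul(107, Pow(-64, -1)))), -1)) = Mul(-45094, Pow(Mul(43, Add(Mul(-123, Rational(-1, 110)), Mul(107, Rational(-1, 64)))), -1)) = Mul(-45094, Pow(Mul(43, Add(Rational(123, 110), Rational(-107, 64))), -1)) = Mul(-45094, Pow(Mul(43, Rational(-1949, 3520)), -1)) = Mul(-45094, Pow(Rational(-83807, 3520), -1)) = Mul(-45094, Rational(-3520, 83807)) = Rational(158730880, 83807)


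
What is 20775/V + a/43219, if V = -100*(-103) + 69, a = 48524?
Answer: 1401020081/448137811 ≈ 3.1263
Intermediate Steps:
V = 10369 (V = 10300 + 69 = 10369)
20775/V + a/43219 = 20775/10369 + 48524/43219 = 1401020081/448137811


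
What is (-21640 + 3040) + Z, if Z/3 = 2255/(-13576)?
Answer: -252520365/13576 ≈ -18601.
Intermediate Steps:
Z = -6765/13576 (Z = 3*(2255/(-13576)) = 3*(2255*(-1/13576)) = 3*(-2255/13576) = -6765/13576 ≈ -0.49831)
(-21640 + 3040) + Z = (-21640 + 3040) - 6765/13576 = -18600 - 6765/13576 = -252520365/13576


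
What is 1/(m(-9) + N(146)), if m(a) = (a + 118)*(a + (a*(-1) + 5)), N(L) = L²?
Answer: 1/21861 ≈ 4.5744e-5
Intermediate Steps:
m(a) = 590 + 5*a (m(a) = (118 + a)*(a + (-a + 5)) = (118 + a)*(a + (5 - a)) = (118 + a)*5 = 590 + 5*a)
1/(m(-9) + N(146)) = 1/((590 + 5*(-9)) + 146²) = 1/((590 - 45) + 21316) = 1/(545 + 21316) = 1/21861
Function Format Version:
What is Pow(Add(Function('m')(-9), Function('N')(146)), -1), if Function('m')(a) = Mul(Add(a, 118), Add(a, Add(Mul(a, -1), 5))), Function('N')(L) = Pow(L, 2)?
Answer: Rational(1, 21861) ≈ 4.5744e-5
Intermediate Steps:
Function('m')(a) = Add(590, Mul(5, a)) (Function('m')(a) = Mul(Add(118, a), Add(a, Add(Mul(-1, a), 5))) = Mul(Add(118, a), Add(a, Add(5, Mul(-1, a)))) = Mul(Add(118, a), 5) = Add(590, Mul(5, a)))
Pow(Add(Function('m')(-9), Function('N')(146)), -1) = Pow(Add(Add(590, Mul(5, -9)), Pow(146, 2)), -1) = Pow(Add(Add(590, -45), 21316), -1) = Pow(Add(545, 21316), -1) = Pow(21861, -1) = Rational(1, 21861)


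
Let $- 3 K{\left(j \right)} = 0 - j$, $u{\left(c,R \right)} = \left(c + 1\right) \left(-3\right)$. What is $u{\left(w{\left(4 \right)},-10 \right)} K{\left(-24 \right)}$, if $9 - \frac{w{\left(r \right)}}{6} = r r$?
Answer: $-984$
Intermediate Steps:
$w{\left(r \right)} = 54 - 6 r^{2}$ ($w{\left(r \right)} = 54 - 6 r r = 54 - 6 r^{2}$)
$u{\left(c,R \right)} = -3 - 3 c$ ($u{\left(c,R \right)} = \left(1 + c\right) \left(-3\right) = -3 - 3 c$)
$K{\left(j \right)} = \frac{j}{3}$ ($K{\left(j \right)} = - \frac{0 - j}{3} = - \frac{\left(-1\right) j}{3} = \frac{j}{3}$)
$u{\left(w{\left(4 \right)},-10 \right)} K{\left(-24 \right)} = \left(-3 - 3 \left(54 - 6 \cdot 4^{2}\right)\right) \frac{1}{3} \left(-24\right) = \left(-3 - 3 \left(54 - 96\right)\right) \left(-8\right) = \left(-3 - -126\right) \left(-8\right) = \left(-3 + 126\right) \left(-8\right) = 123 \left(-8\right) = -984$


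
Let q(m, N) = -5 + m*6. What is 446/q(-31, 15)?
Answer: -446/191 ≈ -2.3351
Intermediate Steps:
q(m, N) = -5 + 6*m
446/q(-31, 15) = 446/(-5 + 6*(-31)) = 446/(-5 - 186) = 446/(-191) = 446*(-1/191) = -446/191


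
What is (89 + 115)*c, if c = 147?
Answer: 29988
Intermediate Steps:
(89 + 115)*c = (89 + 115)*147 = 204*147 = 29988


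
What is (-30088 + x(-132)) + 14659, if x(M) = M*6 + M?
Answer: -16353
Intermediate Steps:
x(M) = 7*M (x(M) = 6*M + M = 7*M)
(-30088 + x(-132)) + 14659 = (-30088 + 7*(-132)) + 14659 = (-30088 - 924) + 14659 = -31012 + 14659 = -16353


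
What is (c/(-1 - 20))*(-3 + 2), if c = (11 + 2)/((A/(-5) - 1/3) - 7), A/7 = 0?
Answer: -13/154 ≈ -0.084416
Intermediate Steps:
A = 0 (A = 7*0 = 0)
c = -39/22 (c = (11 + 2)/((0/(-5) - 1/3) - 7) = 13/((0*(-⅕) - 1*⅓) - 7) = 13/((0 - ⅓) - 7) = 13/(-⅓ - 7) = 13/(-22/3) = 13*(-3/22) = -39/22 ≈ -1.7727)
(c/(-1 - 20))*(-3 + 2) = (-39/(22*(-1 - 20)))*(-3 + 2) = -39/22/(-21)*(-1) = -39/22*(-1/21)*(-1) = (13/154)*(-1) = -13/154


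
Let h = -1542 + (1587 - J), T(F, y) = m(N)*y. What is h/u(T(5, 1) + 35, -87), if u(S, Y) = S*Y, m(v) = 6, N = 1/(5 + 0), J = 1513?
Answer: 1468/3567 ≈ 0.41155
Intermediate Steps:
N = ⅕ (N = 1/5 = ⅕ ≈ 0.20000)
T(F, y) = 6*y
h = -1468 (h = -1542 + (1587 - 1*1513) = -1542 + (1587 - 1513) = -1542 + 74 = -1468)
h/u(T(5, 1) + 35, -87) = -1468*(-1/(87*(6*1 + 35))) = -1468*(-1/(87*(6 + 35))) = -1468/(41*(-87)) = -1468/(-3567) = -1468*(-1/3567) = 1468/3567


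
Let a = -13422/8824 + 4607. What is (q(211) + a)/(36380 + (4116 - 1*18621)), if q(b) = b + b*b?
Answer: 217676957/96512500 ≈ 2.2554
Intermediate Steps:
q(b) = b + b²
a = 20319373/4412 (a = -13422*1/8824 + 4607 = -6711/4412 + 4607 = 20319373/4412 ≈ 4605.5)
(q(211) + a)/(36380 + (4116 - 1*18621)) = (211*(1 + 211) + 20319373/4412)/(36380 + (4116 - 1*18621)) = (211*212 + 20319373/4412)/(36380 + (4116 - 18621)) = (44732 + 20319373/4412)/(36380 - 14505) = (217676957/4412)/21875 = (217676957/4412)*(1/21875) = 217676957/96512500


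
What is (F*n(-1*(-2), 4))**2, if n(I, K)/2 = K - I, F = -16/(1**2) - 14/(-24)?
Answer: 34225/9 ≈ 3802.8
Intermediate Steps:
F = -185/12 (F = -16/1 - 14*(-1/24) = -16*1 + 7/12 = -16 + 7/12 = -185/12 ≈ -15.417)
n(I, K) = -2*I + 2*K (n(I, K) = 2*(K - I) = -2*I + 2*K)
(F*n(-1*(-2), 4))**2 = (-185*(-(-2)*(-2) + 2*4)/12)**2 = (-185*(-2*2 + 8)/12)**2 = (-185*(-4 + 8)/12)**2 = (-185/12*4)**2 = (-185/3)**2 = 34225/9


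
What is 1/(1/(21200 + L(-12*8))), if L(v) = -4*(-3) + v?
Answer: 21116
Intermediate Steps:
L(v) = 12 + v
1/(1/(21200 + L(-12*8))) = 1/(1/(21200 + (12 - 12*8))) = 1/(1/(21200 + (12 - 96))) = 1/(1/(21200 - 84)) = 1/(1/21116) = 21116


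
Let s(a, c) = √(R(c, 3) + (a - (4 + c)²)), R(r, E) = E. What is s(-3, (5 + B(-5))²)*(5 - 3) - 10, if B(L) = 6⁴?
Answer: -10 + 3385210*I ≈ -10.0 + 3.3852e+6*I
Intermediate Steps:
B(L) = 1296
s(a, c) = √(3 + a - (4 + c)²) (s(a, c) = √(3 + (a - (4 + c)²)) = √(3 + a - (4 + c)²))
s(-3, (5 + B(-5))²)*(5 - 3) - 10 = √(3 - 3 - (4 + (5 + 1296)²)²)*(5 - 3) - 10 = √(3 - 3 - (4 + 1301²)²)*2 - 10 = √(3 - 3 - (4 + 1692601)²)*2 - 10 = √(3 - 3 - 1*1692605²)*2 - 10 = √(3 - 3 - 1*2864911686025)*2 - 10 = √(3 - 3 - 2864911686025)*2 - 10 = √(-2864911686025)*2 - 10 = (1692605*I)*2 - 10 = 3385210*I - 10 = -10 + 3385210*I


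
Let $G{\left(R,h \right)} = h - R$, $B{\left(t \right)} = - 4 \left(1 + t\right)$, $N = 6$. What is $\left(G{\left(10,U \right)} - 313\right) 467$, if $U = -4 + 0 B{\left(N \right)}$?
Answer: $-152709$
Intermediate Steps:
$B{\left(t \right)} = -4 - 4 t$
$U = -4$ ($U = -4 + 0 \left(-4 - 24\right) = -4 + 0 \left(-28\right) = -4 + 0 = -4$)
$\left(G{\left(10,U \right)} - 313\right) 467 = \left(\left(-4 - 10\right) - 313\right) 467 = \left(-14 - 313\right) 467 = \left(-327\right) 467 = -152709$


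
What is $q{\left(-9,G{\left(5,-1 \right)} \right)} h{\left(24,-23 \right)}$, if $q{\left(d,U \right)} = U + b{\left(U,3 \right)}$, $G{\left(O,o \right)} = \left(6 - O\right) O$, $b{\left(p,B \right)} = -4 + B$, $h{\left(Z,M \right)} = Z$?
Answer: $96$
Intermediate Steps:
$G{\left(O,o \right)} = O \left(6 - O\right)$
$q{\left(d,U \right)} = -1 + U$ ($q{\left(d,U \right)} = U + \left(-4 + 3\right) = U - 1 = -1 + U$)
$q{\left(-9,G{\left(5,-1 \right)} \right)} h{\left(24,-23 \right)} = \left(-1 + 5 \left(6 - 5\right)\right) 24 = \left(-1 + 5 \cdot 1\right) 24 = \left(-1 + 5\right) 24 = 4 \cdot 24 = 96$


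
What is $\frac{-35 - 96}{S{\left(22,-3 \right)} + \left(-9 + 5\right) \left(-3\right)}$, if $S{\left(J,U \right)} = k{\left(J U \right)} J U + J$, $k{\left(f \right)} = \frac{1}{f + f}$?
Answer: $- \frac{262}{69} \approx -3.7971$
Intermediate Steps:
$k{\left(f \right)} = \frac{1}{2 f}$
$S{\left(J,U \right)} = \frac{1}{2} + J$ ($S{\left(J,U \right)} = \frac{1}{2 J U} J U + J = \frac{1}{2 U} U + J = \frac{1}{2} + J$)
$\frac{-35 - 96}{S{\left(22,-3 \right)} + \left(-9 + 5\right) \left(-3\right)} = \frac{-35 - 96}{\left(\frac{1}{2} + 22\right) + \left(-9 + 5\right) \left(-3\right)} = - \frac{131}{\frac{45}{2} - -12} = - \frac{131}{\frac{45}{2} + 12} = - \frac{131}{\frac{69}{2}} = \left(-131\right) \frac{2}{69} = - \frac{262}{69}$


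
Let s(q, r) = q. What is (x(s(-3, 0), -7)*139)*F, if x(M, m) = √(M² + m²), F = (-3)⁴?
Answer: 11259*√58 ≈ 85746.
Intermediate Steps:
F = 81
(x(s(-3, 0), -7)*139)*F = (√((-3)² + (-7)²)*139)*81 = (√(9 + 49)*139)*81 = (√58*139)*81 = (139*√58)*81 = 11259*√58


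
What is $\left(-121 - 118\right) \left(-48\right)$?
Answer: $11472$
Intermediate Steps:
$\left(-121 - 118\right) \left(-48\right) = \left(-239\right) \left(-48\right) = 11472$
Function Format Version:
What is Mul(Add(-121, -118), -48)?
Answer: 11472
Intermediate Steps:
Mul(Add(-121, -118), -48) = Mul(-239, -48) = 11472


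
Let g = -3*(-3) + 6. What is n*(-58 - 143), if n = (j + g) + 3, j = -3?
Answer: -3015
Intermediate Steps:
g = 15 (g = 9 + 6 = 15)
n = 15 (n = (-3 + 15) + 3 = 12 + 3 = 15)
n*(-58 - 143) = 15*(-58 - 143) = 15*(-201) = -3015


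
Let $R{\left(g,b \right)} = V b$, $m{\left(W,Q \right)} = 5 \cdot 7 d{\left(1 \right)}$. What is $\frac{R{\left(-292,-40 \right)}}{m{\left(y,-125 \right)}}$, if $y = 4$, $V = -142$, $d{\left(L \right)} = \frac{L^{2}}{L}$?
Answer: $\frac{1136}{7} \approx 162.29$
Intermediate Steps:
$d{\left(L \right)} = L$
$m{\left(W,Q \right)} = 35$ ($m{\left(W,Q \right)} = 5 \cdot 7 \cdot 1 = 35 \cdot 1 = 35$)
$R{\left(g,b \right)} = - 142 b$
$\frac{R{\left(-292,-40 \right)}}{m{\left(y,-125 \right)}} = \frac{\left(-142\right) \left(-40\right)}{35} = 5680 \cdot \frac{1}{35} = \frac{1136}{7}$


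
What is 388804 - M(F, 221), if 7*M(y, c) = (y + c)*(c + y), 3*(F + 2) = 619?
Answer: 22866476/63 ≈ 3.6296e+5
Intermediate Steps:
F = 613/3 (F = -2 + (1/3)*619 = -2 + 619/3 = 613/3 ≈ 204.33)
M(y, c) = (c + y)**2/7 (M(y, c) = ((y + c)*(c + y))/7 = ((c + y)*(c + y))/7 = (c + y)**2/7)
388804 - M(F, 221) = 388804 - (221 + 613/3)**2/7 = 388804 - (1276/3)**2/7 = 388804 - 1628176/(7*9) = 388804 - 1*1628176/63 = 388804 - 1628176/63 = 22866476/63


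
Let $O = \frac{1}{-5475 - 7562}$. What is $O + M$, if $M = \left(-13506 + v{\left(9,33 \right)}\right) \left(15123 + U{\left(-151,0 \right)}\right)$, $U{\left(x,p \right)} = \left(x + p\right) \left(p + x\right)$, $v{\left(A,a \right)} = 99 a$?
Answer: $- \frac{5062317109933}{13037} \approx -3.883 \cdot 10^{8}$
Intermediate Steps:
$U{\left(x,p \right)} = \left(p + x\right)^{2}$ ($U{\left(x,p \right)} = \left(p + x\right) \left(p + x\right) = \left(p + x\right)^{2}$)
$M = -388303836$ ($M = \left(-13506 + 99 \cdot 33\right) \left(15123 + \left(0 - 151\right)^{2}\right) = \left(-13506 + 3267\right) \left(15123 + \left(-151\right)^{2}\right) = - 10239 \left(15123 + 22801\right) = \left(-10239\right) 37924 = -388303836$)
$O = - \frac{1}{13037}$ ($O = \frac{1}{-13037} = - \frac{1}{13037} \approx -7.6705 \cdot 10^{-5}$)
$O + M = - \frac{1}{13037} - 388303836 = - \frac{5062317109933}{13037}$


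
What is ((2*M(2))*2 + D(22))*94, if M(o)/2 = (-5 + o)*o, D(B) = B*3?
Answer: 1692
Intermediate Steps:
D(B) = 3*B
M(o) = 2*o*(-5 + o) (M(o) = 2*((-5 + o)*o) = 2*(o*(-5 + o)) = 2*o*(-5 + o))
((2*M(2))*2 + D(22))*94 = ((2*(2*2*(-5 + 2)))*2 + 3*22)*94 = ((2*(2*2*(-3)))*2 + 66)*94 = ((2*(-12))*2 + 66)*94 = (-24*2 + 66)*94 = (-48 + 66)*94 = 18*94 = 1692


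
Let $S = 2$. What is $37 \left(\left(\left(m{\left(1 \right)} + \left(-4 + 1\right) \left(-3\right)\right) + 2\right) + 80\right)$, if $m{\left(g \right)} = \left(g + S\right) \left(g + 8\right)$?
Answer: $4366$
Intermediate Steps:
$m{\left(g \right)} = \left(2 + g\right) \left(8 + g\right)$ ($m{\left(g \right)} = \left(g + 2\right) \left(g + 8\right) = \left(2 + g\right) \left(8 + g\right)$)
$37 \left(\left(\left(m{\left(1 \right)} + \left(-4 + 1\right) \left(-3\right)\right) + 2\right) + 80\right) = 37 \left(\left(\left(\left(16 + 1^{2} + 10 \cdot 1\right) + \left(-4 + 1\right) \left(-3\right)\right) + 2\right) + 80\right) = 37 \left(\left(\left(\left(16 + 1 + 10\right) - -9\right) + 2\right) + 80\right) = 37 \left(\left(\left(27 + 9\right) + 2\right) + 80\right) = 37 \left(\left(36 + 2\right) + 80\right) = 37 \left(38 + 80\right) = 37 \cdot 118 = 4366$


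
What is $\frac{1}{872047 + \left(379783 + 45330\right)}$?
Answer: $\frac{1}{1297160} \approx 7.7091 \cdot 10^{-7}$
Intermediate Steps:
$\frac{1}{872047 + \left(379783 + 45330\right)} = \frac{1}{872047 + 425113} = \frac{1}{1297160}$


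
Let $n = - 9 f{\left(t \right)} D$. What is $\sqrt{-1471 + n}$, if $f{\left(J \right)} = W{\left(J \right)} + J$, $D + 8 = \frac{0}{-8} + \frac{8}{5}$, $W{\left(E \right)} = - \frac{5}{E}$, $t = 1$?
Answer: $\frac{i \sqrt{42535}}{5} \approx 41.248 i$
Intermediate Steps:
$D = - \frac{32}{5}$ ($D = -8 + \left(\frac{0}{-8} + \frac{8}{5}\right) = -8 + \left(0 \left(- \frac{1}{8}\right) + 8 \cdot \frac{1}{5}\right) = -8 + \left(0 + \frac{8}{5}\right) = -8 + \frac{8}{5} = - \frac{32}{5} \approx -6.4$)
$f{\left(J \right)} = J - \frac{5}{J}$ ($f{\left(J \right)} = - \frac{5}{J} + J = J - \frac{5}{J}$)
$n = - \frac{1152}{5}$ ($n = - 9 \left(1 - \frac{5}{1}\right) \left(- \frac{32}{5}\right) = - 9 \left(1 - 5\right) \left(- \frac{32}{5}\right) = \left(-9\right) \left(-4\right) \left(- \frac{32}{5}\right) = 36 \left(- \frac{32}{5}\right) = - \frac{1152}{5} \approx -230.4$)
$\sqrt{-1471 + n} = \sqrt{-1471 - \frac{1152}{5}} = \sqrt{- \frac{8507}{5}} = \frac{i \sqrt{42535}}{5}$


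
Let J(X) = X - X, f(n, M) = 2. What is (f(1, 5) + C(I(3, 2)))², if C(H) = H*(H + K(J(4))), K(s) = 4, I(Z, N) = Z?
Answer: 529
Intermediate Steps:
J(X) = 0
C(H) = H*(4 + H) (C(H) = H*(H + 4) = H*(4 + H))
(f(1, 5) + C(I(3, 2)))² = (2 + 3*(4 + 3))² = (2 + 3*7)² = (2 + 21)² = 23² = 529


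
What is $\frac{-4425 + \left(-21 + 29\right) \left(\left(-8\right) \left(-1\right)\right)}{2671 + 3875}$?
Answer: $- \frac{4361}{6546} \approx -0.66621$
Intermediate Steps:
$\frac{-4425 + \left(-21 + 29\right) \left(\left(-8\right) \left(-1\right)\right)}{2671 + 3875} = \frac{-4425 + 8 \cdot 8}{6546} = \left(-4425 + 64\right) \frac{1}{6546} = \left(-4361\right) \frac{1}{6546} = - \frac{4361}{6546}$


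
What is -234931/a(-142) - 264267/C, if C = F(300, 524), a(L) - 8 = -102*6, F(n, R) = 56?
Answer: -36615283/8456 ≈ -4330.1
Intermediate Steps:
a(L) = -604 (a(L) = 8 - 102*6 = 8 - 612 = -604)
C = 56
-234931/a(-142) - 264267/C = -234931/(-604) - 264267/56 = -234931*(-1/604) - 264267*1/56 = 234931/604 - 264267/56 = -36615283/8456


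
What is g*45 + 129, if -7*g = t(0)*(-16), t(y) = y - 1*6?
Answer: -3417/7 ≈ -488.14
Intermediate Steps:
t(y) = -6 + y (t(y) = y - 6 = -6 + y)
g = -96/7 (g = -(-6 + 0)*(-16)/7 = -(-6)*(-16)/7 = -⅐*96 = -96/7 ≈ -13.714)
g*45 + 129 = -96/7*45 + 129 = -4320/7 + 129 = -3417/7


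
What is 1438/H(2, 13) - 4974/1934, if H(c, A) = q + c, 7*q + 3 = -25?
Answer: -697760/967 ≈ -721.57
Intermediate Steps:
q = -4 (q = -3/7 + (1/7)*(-25) = -3/7 - 25/7 = -4)
H(c, A) = -4 + c
1438/H(2, 13) - 4974/1934 = 1438/(-4 + 2) - 4974/1934 = 1438/(-2) - 4974*1/1934 = 1438*(-1/2) - 2487/967 = -719 - 2487/967 = -697760/967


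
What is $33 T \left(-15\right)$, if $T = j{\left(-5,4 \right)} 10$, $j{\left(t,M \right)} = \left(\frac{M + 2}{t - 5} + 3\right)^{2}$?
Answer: $-28512$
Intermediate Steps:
$j{\left(t,M \right)} = \left(3 + \frac{2 + M}{-5 + t}\right)^{2}$ ($j{\left(t,M \right)} = \left(\frac{2 + M}{-5 + t} + 3\right)^{2} = \left(3 + \frac{2 + M}{-5 + t}\right)^{2}$)
$T = \frac{288}{5}$ ($T = \frac{\left(-13 + 4 + 3 \left(-5\right)\right)^{2}}{\left(-5 - 5\right)^{2}} \cdot 10 = \frac{\left(-13 + 4 - 15\right)^{2}}{100} \cdot 10 = \frac{\left(-24\right)^{2}}{100} \cdot 10 = \frac{1}{100} \cdot 576 \cdot 10 = \frac{144}{25} \cdot 10 = \frac{288}{5} \approx 57.6$)
$33 T \left(-15\right) = 33 \cdot \frac{288}{5} \left(-15\right) = \frac{9504}{5} \left(-15\right) = -28512$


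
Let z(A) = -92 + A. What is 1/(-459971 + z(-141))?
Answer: -1/460204 ≈ -2.1730e-6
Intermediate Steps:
1/(-459971 + z(-141)) = 1/(-459971 + (-92 - 141)) = 1/(-459971 - 233) = 1/(-460204) = -1/460204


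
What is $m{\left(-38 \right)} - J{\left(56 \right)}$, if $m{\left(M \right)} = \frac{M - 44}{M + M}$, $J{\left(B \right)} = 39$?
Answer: $- \frac{1441}{38} \approx -37.921$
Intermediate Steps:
$m{\left(M \right)} = \frac{-44 + M}{2 M}$
$m{\left(-38 \right)} - J{\left(56 \right)} = \frac{-44 - 38}{2 \left(-38\right)} - 39 = \frac{1}{2} \left(- \frac{1}{38}\right) \left(-82\right) - 39 = \frac{41}{38} - 39 = - \frac{1441}{38}$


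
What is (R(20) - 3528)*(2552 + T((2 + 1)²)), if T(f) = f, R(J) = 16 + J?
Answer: -8943012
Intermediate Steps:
(R(20) - 3528)*(2552 + T((2 + 1)²)) = ((16 + 20) - 3528)*(2552 + (2 + 1)²) = (36 - 3528)*(2552 + 3²) = -3492*(2552 + 9) = -3492*2561 = -8943012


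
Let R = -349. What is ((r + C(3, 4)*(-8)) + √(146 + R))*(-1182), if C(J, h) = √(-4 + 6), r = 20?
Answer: -23640 + 9456*√2 - 1182*I*√203 ≈ -10267.0 - 16841.0*I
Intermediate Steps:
C(J, h) = √2
((r + C(3, 4)*(-8)) + √(146 + R))*(-1182) = ((20 + √2*(-8)) + √(146 - 349))*(-1182) = ((20 - 8*√2) + √(-203))*(-1182) = ((20 - 8*√2) + I*√203)*(-1182) = (20 - 8*√2 + I*√203)*(-1182) = -23640 + 9456*√2 - 1182*I*√203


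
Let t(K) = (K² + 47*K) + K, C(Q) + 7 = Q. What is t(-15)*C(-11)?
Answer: 8910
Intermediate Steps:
C(Q) = -7 + Q
t(K) = K² + 48*K
t(-15)*C(-11) = (-15*(48 - 15))*(-7 - 11) = -15*33*(-18) = -495*(-18) = 8910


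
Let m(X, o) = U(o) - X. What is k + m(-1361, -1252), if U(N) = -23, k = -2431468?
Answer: -2430130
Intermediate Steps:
m(X, o) = -23 - X
k + m(-1361, -1252) = -2431468 + (-23 - 1*(-1361)) = -2431468 + (-23 + 1361) = -2431468 + 1338 = -2430130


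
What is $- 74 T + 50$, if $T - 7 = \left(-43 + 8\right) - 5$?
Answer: $2492$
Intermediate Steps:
$T = -33$ ($T = 7 + \left(\left(-43 + 8\right) - 5\right) = 7 - 40 = -33$)
$- 74 T + 50 = \left(-74\right) \left(-33\right) + 50 = 2442 + 50 = 2492$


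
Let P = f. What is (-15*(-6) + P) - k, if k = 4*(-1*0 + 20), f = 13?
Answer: 23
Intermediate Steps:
P = 13
k = 80 (k = 4*(0 + 20) = 4*20 = 80)
(-15*(-6) + P) - k = (-15*(-6) + 13) - 1*80 = (90 + 13) - 80 = 103 - 80 = 23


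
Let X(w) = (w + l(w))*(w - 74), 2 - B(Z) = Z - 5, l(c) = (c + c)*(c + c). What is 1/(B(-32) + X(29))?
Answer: -1/152646 ≈ -6.5511e-6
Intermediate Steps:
l(c) = 4*c**2 (l(c) = (2*c)*(2*c) = 4*c**2)
B(Z) = 7 - Z (B(Z) = 2 - (Z - 5) = 2 - (-5 + Z) = 2 + (5 - Z) = 7 - Z)
X(w) = (-74 + w)*(w + 4*w**2) (X(w) = (w + 4*w**2)*(w - 74) = (w + 4*w**2)*(-74 + w) = (-74 + w)*(w + 4*w**2))
1/(B(-32) + X(29)) = 1/((7 - 1*(-32)) + 29*(-74 - 295*29 + 4*29**2)) = 1/((7 + 32) + 29*(-74 - 8555 + 4*841)) = 1/(39 + 29*(-74 - 8555 + 3364)) = 1/(39 + 29*(-5265)) = 1/(39 - 152685) = 1/(-152646) = -1/152646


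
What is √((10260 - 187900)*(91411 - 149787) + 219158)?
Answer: √10370131798 ≈ 1.0183e+5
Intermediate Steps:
√((10260 - 187900)*(91411 - 149787) + 219158) = √(-177640*(-58376) + 219158) = √(10369912640 + 219158) = √10370131798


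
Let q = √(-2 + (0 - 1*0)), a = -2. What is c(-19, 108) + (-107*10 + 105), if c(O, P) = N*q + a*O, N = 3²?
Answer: -927 + 9*I*√2 ≈ -927.0 + 12.728*I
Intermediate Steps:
N = 9
q = I*√2 (q = √(-2 + (0 + 0)) = √(-2 + 0) = √(-2) = I*√2 ≈ 1.4142*I)
c(O, P) = -2*O + 9*I*√2 (c(O, P) = 9*(I*√2) - 2*O = 9*I*√2 - 2*O = -2*O + 9*I*√2)
c(-19, 108) + (-107*10 + 105) = (-2*(-19) + 9*I*√2) + (-107*10 + 105) = (38 + 9*I*√2) + (-1070 + 105) = (38 + 9*I*√2) - 965 = -927 + 9*I*√2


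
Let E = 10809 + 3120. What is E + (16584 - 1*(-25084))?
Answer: 55597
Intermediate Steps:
E = 13929
E + (16584 - 1*(-25084)) = 13929 + (16584 - 1*(-25084)) = 13929 + (16584 + 25084) = 13929 + 41668 = 55597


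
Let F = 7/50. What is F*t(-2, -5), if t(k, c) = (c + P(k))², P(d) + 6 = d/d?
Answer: 14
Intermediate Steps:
P(d) = -5 (P(d) = -6 + d/d = -6 + 1 = -5)
t(k, c) = (-5 + c)² (t(k, c) = (c - 5)² = (-5 + c)²)
F = 7/50 (F = 7*(1/50) = 7/50 ≈ 0.14000)
F*t(-2, -5) = 7*(-5 - 5)²/50 = (7/50)*(-10)² = (7/50)*100 = 14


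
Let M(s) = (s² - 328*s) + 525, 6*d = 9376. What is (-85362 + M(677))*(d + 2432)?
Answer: 1814809024/3 ≈ 6.0494e+8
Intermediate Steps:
d = 4688/3 (d = (⅙)*9376 = 4688/3 ≈ 1562.7)
M(s) = 525 + s² - 328*s
(-85362 + M(677))*(d + 2432) = (-85362 + (525 + 677² - 328*677))*(4688/3 + 2432) = (-85362 + (525 + 458329 - 222056))*(11984/3) = (-85362 + 236798)*(11984/3) = 151436*(11984/3) = 1814809024/3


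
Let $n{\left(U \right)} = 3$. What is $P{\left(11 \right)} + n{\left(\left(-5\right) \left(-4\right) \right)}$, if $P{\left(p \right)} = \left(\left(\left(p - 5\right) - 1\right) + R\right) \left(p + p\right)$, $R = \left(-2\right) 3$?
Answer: $-19$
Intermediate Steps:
$R = -6$
$P{\left(p \right)} = 2 p \left(-12 + p\right)$ ($P{\left(p \right)} = \left(\left(\left(p - 5\right) - 1\right) - 6\right) \left(p + p\right) = \left(\left(\left(-5 + p\right) - 1\right) - 6\right) 2 p = \left(\left(-6 + p\right) - 6\right) 2 p = \left(-12 + p\right) 2 p = 2 p \left(-12 + p\right)$)
$P{\left(11 \right)} + n{\left(\left(-5\right) \left(-4\right) \right)} = 2 \cdot 11 \left(-12 + 11\right) + 3 = 2 \cdot 11 \left(-1\right) + 3 = -22 + 3 = -19$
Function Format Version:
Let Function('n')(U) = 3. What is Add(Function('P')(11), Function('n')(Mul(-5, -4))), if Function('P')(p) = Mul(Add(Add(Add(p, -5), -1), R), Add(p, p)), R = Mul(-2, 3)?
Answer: -19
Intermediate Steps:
R = -6
Function('P')(p) = Mul(2, p, Add(-12, p)) (Function('P')(p) = Mul(Add(Add(Add(p, -5), -1), -6), Add(p, p)) = Mul(Add(Add(Add(-5, p), -1), -6), Mul(2, p)) = Mul(Add(Add(-6, p), -6), Mul(2, p)) = Mul(Add(-12, p), Mul(2, p)) = Mul(2, p, Add(-12, p)))
Add(Function('P')(11), Function('n')(Mul(-5, -4))) = Add(Mul(2, 11, Add(-12, 11)), 3) = Add(Mul(2, 11, -1), 3) = Add(-22, 3) = -19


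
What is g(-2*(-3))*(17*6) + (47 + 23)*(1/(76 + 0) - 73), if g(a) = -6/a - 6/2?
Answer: -209649/38 ≈ -5517.1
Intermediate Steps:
g(a) = -3 - 6/a (g(a) = -6/a - 6*½ = -6/a - 3 = -3 - 6/a)
g(-2*(-3))*(17*6) + (47 + 23)*(1/(76 + 0) - 73) = (-3 - 6/((-2*(-3))))*(17*6) + (47 + 23)*(1/(76 + 0) - 73) = (-3 - 6/6)*102 + 70*(1/76 - 73) = (-3 - 6*⅙)*102 + 70*(1/76 - 73) = (-3 - 1)*102 + 70*(-5547/76) = -4*102 - 194145/38 = -408 - 194145/38 = -209649/38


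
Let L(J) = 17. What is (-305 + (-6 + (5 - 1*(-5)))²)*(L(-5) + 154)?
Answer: -49419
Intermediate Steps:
(-305 + (-6 + (5 - 1*(-5)))²)*(L(-5) + 154) = (-305 + (-6 + (5 - 1*(-5)))²)*(17 + 154) = (-305 + (-6 + (5 + 5))²)*171 = (-305 + (-6 + 10)²)*171 = (-305 + 4²)*171 = (-305 + 16)*171 = -289*171 = -49419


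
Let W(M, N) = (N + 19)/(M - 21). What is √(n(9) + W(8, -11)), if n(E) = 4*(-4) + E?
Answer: 3*I*√143/13 ≈ 2.7596*I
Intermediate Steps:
W(M, N) = (19 + N)/(-21 + M)
n(E) = -16 + E
√(n(9) + W(8, -11)) = √((-16 + 9) + (19 - 11)/(-21 + 8)) = √(-7 + 8/(-13)) = √(-7 - 1/13*8) = √(-7 - 8/13) = √(-99/13) = 3*I*√143/13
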